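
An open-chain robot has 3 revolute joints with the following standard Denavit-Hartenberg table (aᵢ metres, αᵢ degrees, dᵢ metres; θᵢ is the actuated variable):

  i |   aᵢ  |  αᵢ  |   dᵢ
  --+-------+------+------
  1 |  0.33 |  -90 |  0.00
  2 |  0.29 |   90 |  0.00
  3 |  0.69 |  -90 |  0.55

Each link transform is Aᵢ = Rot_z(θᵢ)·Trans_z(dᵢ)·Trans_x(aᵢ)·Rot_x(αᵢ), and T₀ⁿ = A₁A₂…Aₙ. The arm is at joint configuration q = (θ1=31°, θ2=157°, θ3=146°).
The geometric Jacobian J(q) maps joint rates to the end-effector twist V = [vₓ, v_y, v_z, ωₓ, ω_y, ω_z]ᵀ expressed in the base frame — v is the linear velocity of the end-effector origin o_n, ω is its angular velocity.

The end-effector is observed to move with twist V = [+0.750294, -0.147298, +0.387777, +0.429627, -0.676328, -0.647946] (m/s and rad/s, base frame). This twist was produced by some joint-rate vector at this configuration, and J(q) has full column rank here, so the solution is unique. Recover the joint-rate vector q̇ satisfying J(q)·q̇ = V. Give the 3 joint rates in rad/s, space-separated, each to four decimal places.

o_n = [0.4909, 0.7451, -0.3961]
J₁: ẑ×o_n = [-0.7451, 0.4909, 0.0000], ω = ẑ
J2: z=[-0.5150, 0.8572, 0.0000] o=[0.2829, 0.1700, 0.0000] → [-0.3395, -0.2040, -0.4745, -0.5150, 0.8572, 0.0000]
J3: z=[0.3349, 0.2012, -0.9205] o=[0.0540, 0.0325, -0.1133] → [0.5991, -0.3074, 0.1508, 0.3349, 0.2012, -0.9205]
q̇ = J⁺·V = [-0.6010, -0.8010, 0.0510]

-0.6010 -0.8010 0.0510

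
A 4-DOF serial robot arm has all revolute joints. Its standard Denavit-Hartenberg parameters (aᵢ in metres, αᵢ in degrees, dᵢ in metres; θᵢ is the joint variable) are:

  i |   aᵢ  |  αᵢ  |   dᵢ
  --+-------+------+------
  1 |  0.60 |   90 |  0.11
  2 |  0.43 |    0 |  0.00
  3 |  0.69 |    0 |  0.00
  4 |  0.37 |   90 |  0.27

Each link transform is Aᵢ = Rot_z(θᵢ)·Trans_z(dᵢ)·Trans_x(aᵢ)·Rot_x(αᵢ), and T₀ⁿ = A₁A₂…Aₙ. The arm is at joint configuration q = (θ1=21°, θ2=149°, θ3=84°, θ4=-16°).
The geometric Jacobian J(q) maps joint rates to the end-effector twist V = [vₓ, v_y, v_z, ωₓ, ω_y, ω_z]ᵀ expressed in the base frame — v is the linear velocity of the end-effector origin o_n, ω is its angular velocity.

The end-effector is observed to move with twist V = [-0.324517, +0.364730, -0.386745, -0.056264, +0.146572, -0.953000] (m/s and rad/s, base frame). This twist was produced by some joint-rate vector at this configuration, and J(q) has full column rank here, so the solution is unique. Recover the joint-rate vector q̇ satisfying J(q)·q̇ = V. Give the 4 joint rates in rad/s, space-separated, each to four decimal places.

-0.9530 0.6400 -0.1650 -0.6320

o_n = [-0.3507, -0.4238, -0.4423]
J₁: ẑ×o_n = [0.4238, -0.3507, 0.0000], ω = ẑ
J2: z=[0.3584, -0.9336, 0.0000] o=[0.5601, 0.2150, 0.1100] → [0.5156, 0.1979, -1.0793, 0.3584, -0.9336, 0.0000]
J3: z=[0.3584, -0.9336, 0.0000] o=[0.2160, 0.0829, 0.3315] → [0.7223, 0.2773, -0.7107, 0.3584, -0.9336, 0.0000]
J4: z=[0.3584, -0.9336, 0.0000] o=[-0.1716, -0.0659, -0.2196] → [0.2079, 0.0798, -0.2955, 0.3584, -0.9336, 0.0000]
q̇ = J⁺·V = [-0.9530, 0.6400, -0.1650, -0.6320]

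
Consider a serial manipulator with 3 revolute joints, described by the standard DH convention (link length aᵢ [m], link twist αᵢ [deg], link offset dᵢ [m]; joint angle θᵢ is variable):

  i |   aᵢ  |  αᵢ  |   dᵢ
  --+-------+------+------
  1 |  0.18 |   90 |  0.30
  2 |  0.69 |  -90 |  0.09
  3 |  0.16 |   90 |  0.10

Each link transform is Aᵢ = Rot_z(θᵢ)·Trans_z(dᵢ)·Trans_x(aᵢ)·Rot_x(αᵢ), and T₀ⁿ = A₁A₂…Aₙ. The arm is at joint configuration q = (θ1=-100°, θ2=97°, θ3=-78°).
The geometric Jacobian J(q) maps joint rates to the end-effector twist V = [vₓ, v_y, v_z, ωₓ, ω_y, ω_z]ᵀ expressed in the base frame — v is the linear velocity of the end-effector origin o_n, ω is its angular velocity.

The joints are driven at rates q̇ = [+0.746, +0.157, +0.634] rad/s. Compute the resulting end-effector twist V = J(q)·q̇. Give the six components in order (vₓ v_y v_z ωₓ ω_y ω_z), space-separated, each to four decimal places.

o_n = [-0.2415, 0.0501, 1.0057]
J₁: ẑ×o_n = [-0.0501, -0.2415, 0.0000], ω = ẑ
J2: z=[-0.9848, 0.1736, 0.0000] o=[-0.0313, -0.1773, 0.3000] → [0.1225, 0.6950, -0.1874, -0.9848, 0.1736, 0.0000]
J3: z=[0.1724, 0.9775, -0.1219] o=[-0.1053, -0.0788, 0.9849] → [0.0361, 0.0130, 0.1553, 0.1724, 0.9775, -0.1219]
V = J·q̇ = [0.0047, -0.0628, 0.0691, -0.0453, 0.6470, 0.6687]

0.0047 -0.0628 0.0691 -0.0453 0.6470 0.6687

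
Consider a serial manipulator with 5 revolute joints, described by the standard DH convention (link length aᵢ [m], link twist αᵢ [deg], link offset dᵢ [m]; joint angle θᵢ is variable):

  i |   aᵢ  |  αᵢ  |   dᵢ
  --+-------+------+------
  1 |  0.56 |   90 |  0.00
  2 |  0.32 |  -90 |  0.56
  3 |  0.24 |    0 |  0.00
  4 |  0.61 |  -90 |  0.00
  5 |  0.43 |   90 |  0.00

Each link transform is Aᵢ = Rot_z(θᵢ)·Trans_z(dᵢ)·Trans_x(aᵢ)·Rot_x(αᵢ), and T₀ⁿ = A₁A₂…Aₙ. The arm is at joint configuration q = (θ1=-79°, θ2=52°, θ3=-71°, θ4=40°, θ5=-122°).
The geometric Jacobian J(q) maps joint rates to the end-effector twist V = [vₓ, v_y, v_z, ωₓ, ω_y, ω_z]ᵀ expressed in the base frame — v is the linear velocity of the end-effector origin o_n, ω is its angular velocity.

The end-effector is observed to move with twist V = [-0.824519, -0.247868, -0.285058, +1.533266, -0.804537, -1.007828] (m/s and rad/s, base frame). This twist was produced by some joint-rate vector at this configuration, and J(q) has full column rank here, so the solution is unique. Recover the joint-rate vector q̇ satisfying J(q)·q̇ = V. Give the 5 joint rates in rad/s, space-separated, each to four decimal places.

-0.4570 -0.9650 -0.6750 -0.5170 0.4510

o_n = [-0.8284, -0.8939, 0.7964]
J₁: ẑ×o_n = [0.8939, -0.8284, 0.0000], ω = ẑ
J2: z=[-0.9816, -0.1908, 0.0000] o=[0.1069, -0.5497, 0.0000] → [-0.1520, 0.7817, 0.1594, -0.9816, -0.1908, 0.0000]
J3: z=[-0.1504, 0.7735, 0.6157] o=[-0.4053, -0.8500, 0.2522] → [0.4480, -0.1787, 0.3339, -0.1504, 0.7735, 0.6157]
J4: z=[-0.1504, 0.7735, 0.6157] o=[-0.6188, -0.9405, 0.3137] → [0.3447, -0.0564, 0.1551, -0.1504, 0.7735, 0.6157]
J5: z=[0.9019, -0.1477, 0.4059] o=[-0.8658, -1.3164, 0.7258] → [-0.1819, -0.0485, 0.3866, 0.9019, -0.1477, 0.4059]
q̇ = J⁺·V = [-0.4570, -0.9650, -0.6750, -0.5170, 0.4510]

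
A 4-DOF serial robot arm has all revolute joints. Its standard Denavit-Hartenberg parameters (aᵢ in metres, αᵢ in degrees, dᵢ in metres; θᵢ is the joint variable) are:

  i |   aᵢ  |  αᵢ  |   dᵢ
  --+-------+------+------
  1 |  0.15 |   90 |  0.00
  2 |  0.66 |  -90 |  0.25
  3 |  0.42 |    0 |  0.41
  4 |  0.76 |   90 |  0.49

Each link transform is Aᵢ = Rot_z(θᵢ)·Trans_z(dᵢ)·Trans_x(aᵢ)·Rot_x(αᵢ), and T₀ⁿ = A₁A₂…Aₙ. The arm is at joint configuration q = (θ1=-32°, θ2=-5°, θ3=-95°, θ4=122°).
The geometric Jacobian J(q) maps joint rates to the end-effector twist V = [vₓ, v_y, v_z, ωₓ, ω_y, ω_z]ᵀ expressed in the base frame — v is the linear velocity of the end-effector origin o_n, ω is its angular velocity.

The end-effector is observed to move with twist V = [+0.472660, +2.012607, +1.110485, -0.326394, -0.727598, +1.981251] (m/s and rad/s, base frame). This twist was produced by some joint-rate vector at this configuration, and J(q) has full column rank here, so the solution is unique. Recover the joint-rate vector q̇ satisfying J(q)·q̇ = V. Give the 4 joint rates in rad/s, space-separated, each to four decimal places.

o_n = [1.1211, -1.0819, 0.7832]
J₁: ẑ×o_n = [1.0819, 1.1211, -0.0000], ω = ẑ
J2: z=[-0.5299, -0.8480, 0.0000] o=[0.1272, -0.0795, 0.0000] → [-0.6642, 0.4150, 1.3741, -0.5299, -0.8480, 0.0000]
J3: z=[0.0739, -0.0462, 0.9962] o=[0.5523, -0.6399, -0.0575] → [0.4014, 0.5045, -0.0064, 0.0739, -0.0462, 0.9962]
J4: z=[0.0739, -0.0462, 0.9962] o=[0.3300, -0.9944, 0.3541] → [0.0674, 0.7564, 0.0301, 0.0739, -0.0462, 0.9962]
q̇ = J⁺·V = [0.7380, 0.7900, 0.3440, 0.9040]

0.7380 0.7900 0.3440 0.9040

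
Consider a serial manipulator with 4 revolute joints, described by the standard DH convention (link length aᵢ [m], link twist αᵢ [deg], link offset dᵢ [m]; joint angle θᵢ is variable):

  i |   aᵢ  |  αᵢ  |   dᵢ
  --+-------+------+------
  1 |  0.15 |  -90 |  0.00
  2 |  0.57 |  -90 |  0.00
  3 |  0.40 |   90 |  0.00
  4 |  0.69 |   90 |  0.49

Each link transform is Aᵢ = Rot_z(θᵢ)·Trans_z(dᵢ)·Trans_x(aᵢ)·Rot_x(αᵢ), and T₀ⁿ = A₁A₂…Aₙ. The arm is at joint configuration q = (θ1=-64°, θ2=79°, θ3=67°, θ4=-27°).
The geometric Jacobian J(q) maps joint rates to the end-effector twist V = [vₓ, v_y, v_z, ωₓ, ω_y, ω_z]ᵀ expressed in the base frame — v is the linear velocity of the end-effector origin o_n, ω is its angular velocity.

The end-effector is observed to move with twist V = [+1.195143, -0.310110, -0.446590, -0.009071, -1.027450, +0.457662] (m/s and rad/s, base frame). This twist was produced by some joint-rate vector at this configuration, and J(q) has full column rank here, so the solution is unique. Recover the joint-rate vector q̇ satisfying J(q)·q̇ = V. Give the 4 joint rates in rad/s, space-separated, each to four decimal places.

0.0520 -0.3640 -0.9800 -0.2420

o_n = [-0.3484, -0.9799, -1.3317]
J₁: ẑ×o_n = [0.9799, -0.3484, 0.0000], ω = ẑ
J2: z=[0.8988, 0.4384, 0.0000] o=[0.0658, -0.1348, 0.0000] → [-0.5838, 1.1970, -0.5780, 0.8988, 0.4384, 0.0000]
J3: z=[-0.4303, 0.8823, -0.1908] o=[0.1134, -0.2326, -0.5595] → [-0.8239, -0.2442, 0.7290, -0.4303, 0.8823, -0.1908]
J4: z=[0.4282, 0.0134, -0.9036] o=[-0.2044, -0.4208, -0.7129] → [-0.5135, 0.3950, -0.2375, 0.4282, 0.0134, -0.9036]
q̇ = J⁺·V = [0.0520, -0.3640, -0.9800, -0.2420]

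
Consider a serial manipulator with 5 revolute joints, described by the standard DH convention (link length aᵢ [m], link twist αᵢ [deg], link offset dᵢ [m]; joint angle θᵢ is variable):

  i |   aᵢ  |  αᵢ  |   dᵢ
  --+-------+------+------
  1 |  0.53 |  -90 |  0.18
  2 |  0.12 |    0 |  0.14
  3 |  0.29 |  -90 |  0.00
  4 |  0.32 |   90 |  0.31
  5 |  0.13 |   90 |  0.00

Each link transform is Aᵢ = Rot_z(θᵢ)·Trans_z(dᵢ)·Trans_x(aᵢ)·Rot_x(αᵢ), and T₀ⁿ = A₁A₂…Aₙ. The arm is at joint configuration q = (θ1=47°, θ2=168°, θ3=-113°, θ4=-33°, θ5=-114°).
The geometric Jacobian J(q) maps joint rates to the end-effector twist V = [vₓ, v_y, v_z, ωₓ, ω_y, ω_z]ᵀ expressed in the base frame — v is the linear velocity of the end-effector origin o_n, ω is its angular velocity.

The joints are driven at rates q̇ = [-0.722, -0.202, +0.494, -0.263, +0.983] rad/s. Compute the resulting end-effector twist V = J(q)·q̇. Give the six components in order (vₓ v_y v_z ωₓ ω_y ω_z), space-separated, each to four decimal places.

0.2919 -0.0904 -0.0831 -0.8790 0.6944 -0.1326

o_n = [0.1669, 0.5975, -0.3757]
J₁: ẑ×o_n = [-0.5975, 0.1669, 0.0000], ω = ẑ
J2: z=[-0.7314, 0.6820, 0.0000] o=[0.3615, 0.3876, 0.1800] → [-0.3790, -0.4064, -0.0208, -0.7314, 0.6820, 0.0000]
J3: z=[-0.7314, 0.6820, 0.0000] o=[0.1790, 0.3973, 0.1551] → [-0.3620, -0.3882, -0.1382, -0.7314, 0.6820, 0.0000]
J4: z=[-0.5587, -0.5991, -0.5736] o=[0.2925, 0.5189, -0.0825] → [0.2208, -0.0918, -0.1192, -0.5587, -0.5991, -0.5736]
J5: z=[-0.8264, 0.3435, 0.4461] o=[0.0968, 0.5646, -0.4802] → [0.0212, 0.1176, -0.0513, -0.8264, 0.3435, 0.4461]
V = J·q̇ = [0.2919, -0.0904, -0.0831, -0.8790, 0.6944, -0.1326]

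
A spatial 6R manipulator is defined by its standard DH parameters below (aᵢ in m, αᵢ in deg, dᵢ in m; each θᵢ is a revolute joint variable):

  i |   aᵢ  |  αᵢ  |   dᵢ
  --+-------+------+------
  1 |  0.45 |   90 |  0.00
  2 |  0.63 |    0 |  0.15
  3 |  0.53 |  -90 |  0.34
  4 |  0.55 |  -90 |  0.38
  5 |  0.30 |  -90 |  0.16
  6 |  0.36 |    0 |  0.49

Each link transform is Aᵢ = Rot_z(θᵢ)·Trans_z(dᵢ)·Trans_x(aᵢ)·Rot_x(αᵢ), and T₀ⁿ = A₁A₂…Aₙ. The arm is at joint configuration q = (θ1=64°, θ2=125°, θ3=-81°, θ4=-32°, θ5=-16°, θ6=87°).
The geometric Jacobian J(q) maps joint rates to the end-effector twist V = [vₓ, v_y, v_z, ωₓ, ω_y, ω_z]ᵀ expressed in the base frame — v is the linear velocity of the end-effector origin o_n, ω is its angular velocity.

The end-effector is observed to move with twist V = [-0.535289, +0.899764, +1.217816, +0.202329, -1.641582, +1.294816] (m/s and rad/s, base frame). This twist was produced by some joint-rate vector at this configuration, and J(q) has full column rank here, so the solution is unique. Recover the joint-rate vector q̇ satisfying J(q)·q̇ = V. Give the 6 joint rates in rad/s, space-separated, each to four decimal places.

o_n = [1.5035, 0.3803, 1.3927]
J₁: ẑ×o_n = [-0.3803, 1.5035, 0.0000], ω = ẑ
J2: z=[0.8988, -0.4384, 0.0000] o=[0.1973, 0.4045, 0.0000] → [-0.6105, -1.2517, 0.5509, 0.8988, -0.4384, 0.0000]
J3: z=[0.8988, -0.4384, 0.0000] o=[0.1737, 0.0139, 0.5161] → [-0.3843, -0.7879, 0.9123, 0.8988, -0.4384, 0.0000]
J4: z=[-0.3045, -0.6244, 0.7193] o=[0.6464, 0.2075, 0.8842] → [-0.4417, 0.7714, 0.4825, -0.3045, -0.6244, 0.7193]
J5: z=[-0.5951, 0.7144, 0.3681] o=[0.9397, 0.1441, 1.4816] → [-0.1505, 0.1546, -0.5433, -0.5951, 0.7144, 0.3681]
J6: z=[0.4977, 0.6873, -0.5291] o=[1.0338, 0.2979, 1.7699] → [-0.2156, -0.0608, -0.2818, 0.4977, 0.6873, -0.5291]
q̇ = J⁺·V = [0.6140, 0.3280, 0.1360, 0.7100, -0.6490, -0.7730]

0.6140 0.3280 0.1360 0.7100 -0.6490 -0.7730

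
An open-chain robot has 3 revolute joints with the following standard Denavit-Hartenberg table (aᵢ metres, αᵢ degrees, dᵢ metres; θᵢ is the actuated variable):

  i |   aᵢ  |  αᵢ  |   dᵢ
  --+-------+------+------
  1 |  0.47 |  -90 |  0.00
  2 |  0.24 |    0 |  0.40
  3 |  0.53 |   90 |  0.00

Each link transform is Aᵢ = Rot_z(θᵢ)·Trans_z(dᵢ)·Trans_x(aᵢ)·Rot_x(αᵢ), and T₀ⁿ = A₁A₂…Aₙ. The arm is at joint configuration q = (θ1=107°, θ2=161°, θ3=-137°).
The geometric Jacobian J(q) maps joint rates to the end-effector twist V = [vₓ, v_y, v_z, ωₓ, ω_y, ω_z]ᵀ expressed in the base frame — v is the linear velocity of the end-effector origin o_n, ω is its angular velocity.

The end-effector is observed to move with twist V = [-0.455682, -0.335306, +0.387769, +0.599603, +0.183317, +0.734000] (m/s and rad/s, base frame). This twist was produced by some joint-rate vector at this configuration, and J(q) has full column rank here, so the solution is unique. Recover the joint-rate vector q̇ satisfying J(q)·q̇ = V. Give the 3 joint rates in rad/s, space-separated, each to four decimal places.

0.7340 0.3710 -0.9980

o_n = [-0.5952, 0.5785, -0.2937]
J₁: ẑ×o_n = [-0.5785, -0.5952, 0.0000], ω = ẑ
J2: z=[-0.9563, -0.2924, 0.0000] o=[-0.1374, 0.4495, 0.0000] → [0.0859, -0.2809, -0.2573, -0.9563, -0.2924, 0.0000]
J3: z=[-0.9563, -0.2924, 0.0000] o=[-0.4536, 0.1155, -0.0781] → [0.0630, -0.2062, -0.4842, -0.9563, -0.2924, 0.0000]
q̇ = J⁺·V = [0.7340, 0.3710, -0.9980]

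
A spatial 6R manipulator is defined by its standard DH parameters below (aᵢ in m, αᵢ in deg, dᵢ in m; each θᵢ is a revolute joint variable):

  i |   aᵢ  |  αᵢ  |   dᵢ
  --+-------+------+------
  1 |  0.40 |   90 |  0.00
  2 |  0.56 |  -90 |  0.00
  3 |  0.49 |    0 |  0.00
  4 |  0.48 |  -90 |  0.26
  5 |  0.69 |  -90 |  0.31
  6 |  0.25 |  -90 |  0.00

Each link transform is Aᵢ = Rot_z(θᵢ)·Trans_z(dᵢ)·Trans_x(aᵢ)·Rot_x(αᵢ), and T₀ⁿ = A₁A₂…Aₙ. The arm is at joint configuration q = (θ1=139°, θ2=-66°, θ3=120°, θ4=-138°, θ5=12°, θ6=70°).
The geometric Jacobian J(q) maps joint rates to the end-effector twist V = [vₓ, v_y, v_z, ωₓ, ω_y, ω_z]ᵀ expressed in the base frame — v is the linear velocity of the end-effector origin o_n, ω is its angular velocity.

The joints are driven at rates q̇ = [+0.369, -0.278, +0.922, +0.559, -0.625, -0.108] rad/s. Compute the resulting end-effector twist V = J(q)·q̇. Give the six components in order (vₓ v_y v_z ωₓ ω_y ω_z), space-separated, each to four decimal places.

o_n = [-0.9095, 0.6409, -1.3449]
J₁: ẑ×o_n = [-0.6409, -0.9095, 0.0000], ω = ẑ
J2: z=[0.6561, 0.7547, 0.0000] o=[-0.3019, 0.2624, 0.0000] → [-1.0150, 0.8823, 0.7069, 0.6561, 0.7547, 0.0000]
J3: z=[-0.6895, 0.5993, 0.4067] o=[-0.4738, 0.4119, -0.5116] → [-0.5926, -0.7518, 0.1032, -0.6895, 0.5993, 0.4067]
J4: z=[-0.6895, 0.5993, 0.4067] o=[-0.6770, 0.0262, -0.2878] → [-0.8836, -0.8234, -0.2844, -0.6895, 0.5993, 0.4067]
J5: z=[-0.7188, -0.6353, -0.2823] o=[-0.8991, 0.4158, -0.5991] → [0.5374, -0.5332, -0.1684, -0.7188, -0.6353, -0.2823]
J6: z=[0.6929, -0.6875, -0.2172] o=[-1.0832, 0.4616, -1.3313] → [0.0483, -0.0283, 0.2437, 0.6929, -0.6875, -0.2172]
V = J·q̇ = [-1.3357, -1.3981, -0.1813, -0.8291, 1.1491, 1.1713]

-1.3357 -1.3981 -0.1813 -0.8291 1.1491 1.1713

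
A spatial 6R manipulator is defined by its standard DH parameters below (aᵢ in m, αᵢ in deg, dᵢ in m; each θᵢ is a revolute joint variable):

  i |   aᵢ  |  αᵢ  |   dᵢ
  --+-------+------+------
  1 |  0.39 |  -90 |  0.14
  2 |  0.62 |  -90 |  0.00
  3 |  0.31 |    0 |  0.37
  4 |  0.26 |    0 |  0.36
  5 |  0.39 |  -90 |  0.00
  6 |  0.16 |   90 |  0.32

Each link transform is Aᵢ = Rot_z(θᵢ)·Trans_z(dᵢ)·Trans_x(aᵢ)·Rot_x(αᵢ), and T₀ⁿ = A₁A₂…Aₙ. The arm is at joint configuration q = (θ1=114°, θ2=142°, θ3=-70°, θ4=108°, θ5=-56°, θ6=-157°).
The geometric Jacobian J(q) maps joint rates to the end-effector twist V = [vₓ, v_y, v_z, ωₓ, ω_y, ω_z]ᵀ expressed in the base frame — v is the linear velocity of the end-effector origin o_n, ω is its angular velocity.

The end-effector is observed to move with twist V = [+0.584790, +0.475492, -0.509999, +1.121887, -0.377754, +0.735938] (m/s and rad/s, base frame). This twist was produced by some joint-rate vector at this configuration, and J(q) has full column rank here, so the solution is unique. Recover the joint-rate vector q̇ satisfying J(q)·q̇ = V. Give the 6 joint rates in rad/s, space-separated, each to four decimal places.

o_n = [0.5335, -0.9571, -0.0116]
J₁: ẑ×o_n = [0.9571, 0.5335, -0.0000], ω = ẑ
J2: z=[-0.9135, -0.4067, 0.0000] o=[-0.1586, 0.3563, 0.1400] → [0.0617, -0.1385, 1.4813, -0.9135, -0.4067, 0.0000]
J3: z=[0.2504, -0.5624, 0.7880] o=[0.0401, -0.0900, -0.2417] → [0.5538, 0.3312, 0.0604, 0.2504, -0.5624, 0.7880]
J4: z=[0.2504, -0.5624, 0.7880] o=[-0.0994, -0.4930, -0.0154] → [0.3636, 0.4978, 0.2397, 0.2504, -0.5624, 0.7880]
J5: z=[0.2504, -0.5624, 0.7880] o=[0.2027, -0.7778, 0.1421] → [0.2277, 0.2992, 0.1412, 0.2504, -0.5624, 0.7880]
J6: z=[0.9679, 0.1644, -0.1902] o=[0.2114, -1.0939, -0.0862] → [0.0383, -0.1335, 0.0795, 0.9679, 0.1644, -0.1902]
q̇ = J⁺·V = [-0.0770, -0.4680, 0.9770, 0.6940, -0.5370, 0.4240]

-0.0770 -0.4680 0.9770 0.6940 -0.5370 0.4240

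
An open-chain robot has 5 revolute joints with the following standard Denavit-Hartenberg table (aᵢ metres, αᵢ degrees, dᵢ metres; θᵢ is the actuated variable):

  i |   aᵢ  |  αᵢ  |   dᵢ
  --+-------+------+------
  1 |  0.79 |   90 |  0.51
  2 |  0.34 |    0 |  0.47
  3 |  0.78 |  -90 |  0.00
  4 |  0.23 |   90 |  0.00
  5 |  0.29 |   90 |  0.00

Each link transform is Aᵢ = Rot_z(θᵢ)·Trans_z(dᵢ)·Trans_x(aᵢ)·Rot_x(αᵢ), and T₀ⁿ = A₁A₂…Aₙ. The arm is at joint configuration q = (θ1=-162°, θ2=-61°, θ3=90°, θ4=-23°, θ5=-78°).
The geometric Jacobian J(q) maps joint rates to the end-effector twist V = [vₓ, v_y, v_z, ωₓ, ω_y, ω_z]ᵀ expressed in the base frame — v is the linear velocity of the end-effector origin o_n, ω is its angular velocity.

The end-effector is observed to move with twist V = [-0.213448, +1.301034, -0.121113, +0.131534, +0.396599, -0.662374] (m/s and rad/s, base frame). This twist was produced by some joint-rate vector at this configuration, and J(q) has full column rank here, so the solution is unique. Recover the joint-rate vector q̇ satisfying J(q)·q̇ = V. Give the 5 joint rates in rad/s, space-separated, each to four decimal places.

-0.6280 -0.0530 -0.1600 0.0900 0.5970

o_n = [-2.0903, -0.0657, 0.4722]
J₁: ẑ×o_n = [0.0657, -2.0903, 0.0000], ω = ẑ
J2: z=[-0.3090, 0.9511, 0.0000] o=[-0.7513, -0.2441, 0.5100] → [-0.0359, -0.0117, 1.2183, -0.3090, 0.9511, 0.0000]
J3: z=[-0.3090, 0.9511, 0.0000] o=[-1.0533, 0.1519, 0.2126] → [0.2469, 0.0802, 1.0534, -0.3090, 0.9511, 0.0000]
J4: z=[0.4611, 0.1498, 0.8746] o=[-1.7022, -0.0589, 0.5908] → [-0.0118, -0.2848, 0.0550, 0.4611, 0.1498, 0.8746]
J5: z=[0.0406, 0.9811, -0.1894] o=[-1.9060, -0.0306, 0.6934] → [-0.2236, 0.0439, 0.1793, 0.0406, 0.9811, -0.1894]
q̇ = J⁺·V = [-0.6280, -0.0530, -0.1600, 0.0900, 0.5970]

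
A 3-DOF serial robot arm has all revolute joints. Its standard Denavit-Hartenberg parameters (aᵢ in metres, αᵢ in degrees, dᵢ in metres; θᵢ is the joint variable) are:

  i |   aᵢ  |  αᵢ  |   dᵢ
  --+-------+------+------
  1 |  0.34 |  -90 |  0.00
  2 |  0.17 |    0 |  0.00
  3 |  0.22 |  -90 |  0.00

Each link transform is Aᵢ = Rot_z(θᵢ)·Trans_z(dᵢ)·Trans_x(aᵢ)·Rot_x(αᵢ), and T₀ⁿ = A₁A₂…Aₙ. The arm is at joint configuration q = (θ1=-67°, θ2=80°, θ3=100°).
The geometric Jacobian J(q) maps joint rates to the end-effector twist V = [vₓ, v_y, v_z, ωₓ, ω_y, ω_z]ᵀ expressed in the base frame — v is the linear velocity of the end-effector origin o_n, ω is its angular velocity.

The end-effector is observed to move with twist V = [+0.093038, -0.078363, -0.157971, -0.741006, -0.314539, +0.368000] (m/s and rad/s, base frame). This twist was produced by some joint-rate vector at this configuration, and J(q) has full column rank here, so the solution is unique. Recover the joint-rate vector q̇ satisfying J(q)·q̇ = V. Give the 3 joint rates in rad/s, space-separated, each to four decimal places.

0.3680 -0.6480 -0.1570

o_n = [0.0584, -0.1376, -0.1674]
J₁: ẑ×o_n = [0.1376, 0.0584, -0.0000], ω = ẑ
J2: z=[0.9205, 0.3907, 0.0000] o=[0.1328, -0.3130, 0.0000] → [-0.0654, 0.1541, 0.1905, 0.9205, 0.3907, 0.0000]
J3: z=[0.9205, 0.3907, 0.0000] o=[0.1444, -0.3401, -0.1674] → [-0.0000, 0.0000, 0.2200, 0.9205, 0.3907, 0.0000]
q̇ = J⁺·V = [0.3680, -0.6480, -0.1570]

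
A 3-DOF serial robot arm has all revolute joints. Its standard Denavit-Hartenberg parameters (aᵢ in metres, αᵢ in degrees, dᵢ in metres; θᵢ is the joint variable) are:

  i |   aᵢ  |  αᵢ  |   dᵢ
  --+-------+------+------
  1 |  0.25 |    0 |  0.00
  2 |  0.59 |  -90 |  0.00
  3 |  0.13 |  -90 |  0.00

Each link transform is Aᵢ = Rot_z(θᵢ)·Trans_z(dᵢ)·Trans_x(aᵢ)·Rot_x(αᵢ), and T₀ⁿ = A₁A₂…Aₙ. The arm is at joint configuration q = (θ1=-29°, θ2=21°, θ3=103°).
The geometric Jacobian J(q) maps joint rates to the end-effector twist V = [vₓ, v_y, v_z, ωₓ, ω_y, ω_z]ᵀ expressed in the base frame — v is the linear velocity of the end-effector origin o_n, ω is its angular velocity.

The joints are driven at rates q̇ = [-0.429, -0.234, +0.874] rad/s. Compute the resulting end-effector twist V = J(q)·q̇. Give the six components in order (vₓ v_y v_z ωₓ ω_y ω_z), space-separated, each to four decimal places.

-0.2134 -0.4466 0.0256 0.1216 0.8655 -0.6630

o_n = [0.7740, -0.1992, -0.1267]
J₁: ẑ×o_n = [0.1992, 0.7740, -0.0000], ω = ẑ
J2: z=[0.0000, 0.0000, 1.0000] o=[0.2187, -0.1212, 0.0000] → [0.0780, 0.5553, -0.0000, 0.0000, 0.0000, 1.0000]
J3: z=[0.1392, 0.9903, 0.0000] o=[0.8029, -0.2033, 0.0000] → [-0.1254, 0.0176, 0.0292, 0.1392, 0.9903, 0.0000]
V = J·q̇ = [-0.2134, -0.4466, 0.0256, 0.1216, 0.8655, -0.6630]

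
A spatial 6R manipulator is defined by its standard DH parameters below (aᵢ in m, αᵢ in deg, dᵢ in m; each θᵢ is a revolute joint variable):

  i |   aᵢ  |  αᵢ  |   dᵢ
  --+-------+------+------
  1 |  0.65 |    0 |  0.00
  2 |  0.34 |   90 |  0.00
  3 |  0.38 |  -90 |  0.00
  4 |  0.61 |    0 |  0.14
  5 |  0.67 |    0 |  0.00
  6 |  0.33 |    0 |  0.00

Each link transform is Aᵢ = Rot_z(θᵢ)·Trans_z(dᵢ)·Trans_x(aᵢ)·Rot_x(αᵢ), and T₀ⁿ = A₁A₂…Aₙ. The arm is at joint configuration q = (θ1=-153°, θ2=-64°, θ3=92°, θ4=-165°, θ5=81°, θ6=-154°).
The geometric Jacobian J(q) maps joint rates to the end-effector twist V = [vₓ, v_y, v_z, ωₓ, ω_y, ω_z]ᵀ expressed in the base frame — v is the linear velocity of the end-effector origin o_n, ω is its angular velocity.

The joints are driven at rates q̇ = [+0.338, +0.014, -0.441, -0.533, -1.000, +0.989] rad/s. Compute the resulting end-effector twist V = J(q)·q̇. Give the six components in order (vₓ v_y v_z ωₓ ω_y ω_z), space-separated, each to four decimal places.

o_n = [-0.4201, 0.2667, -0.3187]
J₁: ẑ×o_n = [-0.2667, -0.4201, 0.0000], ω = ẑ
J2: z=[0.0000, 0.0000, 1.0000] o=[-0.5792, -0.2951, 0.0000] → [-0.5618, 0.1591, 0.0000, 0.0000, 0.0000, 1.0000]
J3: z=[0.6018, 0.7986, 0.0000] o=[-0.8507, -0.0905, 0.0000] → [-0.2546, 0.1918, -0.1290, 0.6018, 0.7986, 0.0000]
J4: z=[0.7981, -0.6014, -0.0349] o=[-0.8401, -0.0985, 0.3798] → [0.4329, 0.5429, 0.5440, 0.7981, -0.6014, -0.0349]
J5: z=[0.7981, -0.6014, -0.0349] o=[-0.6498, -0.0442, -0.2140] → [0.0739, 0.0756, 0.3862, 0.7981, -0.6014, -0.0349]
J6: z=[0.7981, -0.6014, -0.0349] o=[-0.2468, 0.4865, -0.1440] → [0.0974, 0.1455, -0.2797, 0.7981, -0.6014, -0.0349]
V = J·q̇ = [-0.1939, -0.4454, -0.8959, -0.6996, -0.0250, 0.3710]

-0.1939 -0.4454 -0.8959 -0.6996 -0.0250 0.3710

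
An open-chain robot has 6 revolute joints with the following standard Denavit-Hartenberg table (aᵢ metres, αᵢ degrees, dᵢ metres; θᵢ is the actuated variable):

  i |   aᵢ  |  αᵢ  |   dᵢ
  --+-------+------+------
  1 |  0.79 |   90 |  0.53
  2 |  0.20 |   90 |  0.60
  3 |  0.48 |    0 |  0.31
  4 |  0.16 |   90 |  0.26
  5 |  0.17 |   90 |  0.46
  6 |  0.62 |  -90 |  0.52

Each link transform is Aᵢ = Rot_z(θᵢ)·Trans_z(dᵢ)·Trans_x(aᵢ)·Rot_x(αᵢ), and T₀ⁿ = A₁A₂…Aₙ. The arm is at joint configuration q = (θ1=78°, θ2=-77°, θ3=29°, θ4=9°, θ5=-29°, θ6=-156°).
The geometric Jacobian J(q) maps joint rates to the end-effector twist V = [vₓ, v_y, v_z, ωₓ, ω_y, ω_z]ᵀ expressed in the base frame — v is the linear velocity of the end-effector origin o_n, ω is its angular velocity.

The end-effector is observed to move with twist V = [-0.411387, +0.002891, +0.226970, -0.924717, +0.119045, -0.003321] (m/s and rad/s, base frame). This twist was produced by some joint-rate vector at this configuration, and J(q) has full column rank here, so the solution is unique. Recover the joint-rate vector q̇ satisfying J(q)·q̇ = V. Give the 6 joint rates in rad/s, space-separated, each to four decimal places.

0.4630 -0.8420 0.2030 -0.5490 0.3380 -0.6000

o_n = [0.5109, 0.4853, 0.0692]
J₁: ẑ×o_n = [-0.4853, 0.5109, 0.0000], ω = ẑ
J2: z=[0.9781, -0.2079, 0.0000] o=[0.1643, 0.7727, 0.5300] → [0.0958, 0.4508, -0.2091, 0.9781, -0.2079, 0.0000]
J3: z=[-0.2026, -0.9531, -0.2250] o=[0.7605, 0.6920, 0.3351] → [0.2070, 0.0023, -0.1961, -0.2026, -0.9531, -0.2250]
J4: z=[-0.2026, -0.9531, -0.2250] o=[0.9450, 0.4405, -0.1437] → [-0.1928, 0.1408, -0.4228, -0.2026, -0.9531, -0.2250]
J5: z=[-0.7420, 0.2993, -0.5999] o=[0.9945, 0.2000, -0.3250] → [0.2891, 0.5826, -0.0669, -0.7420, 0.2993, -0.5999]
J6: z=[-0.1326, 0.8116, 0.5690] o=[0.7649, 0.4230, -0.6966] → [0.5860, -0.0430, 0.1979, -0.1326, 0.8116, 0.5690]
q̇ = J⁺·V = [0.4630, -0.8420, 0.2030, -0.5490, 0.3380, -0.6000]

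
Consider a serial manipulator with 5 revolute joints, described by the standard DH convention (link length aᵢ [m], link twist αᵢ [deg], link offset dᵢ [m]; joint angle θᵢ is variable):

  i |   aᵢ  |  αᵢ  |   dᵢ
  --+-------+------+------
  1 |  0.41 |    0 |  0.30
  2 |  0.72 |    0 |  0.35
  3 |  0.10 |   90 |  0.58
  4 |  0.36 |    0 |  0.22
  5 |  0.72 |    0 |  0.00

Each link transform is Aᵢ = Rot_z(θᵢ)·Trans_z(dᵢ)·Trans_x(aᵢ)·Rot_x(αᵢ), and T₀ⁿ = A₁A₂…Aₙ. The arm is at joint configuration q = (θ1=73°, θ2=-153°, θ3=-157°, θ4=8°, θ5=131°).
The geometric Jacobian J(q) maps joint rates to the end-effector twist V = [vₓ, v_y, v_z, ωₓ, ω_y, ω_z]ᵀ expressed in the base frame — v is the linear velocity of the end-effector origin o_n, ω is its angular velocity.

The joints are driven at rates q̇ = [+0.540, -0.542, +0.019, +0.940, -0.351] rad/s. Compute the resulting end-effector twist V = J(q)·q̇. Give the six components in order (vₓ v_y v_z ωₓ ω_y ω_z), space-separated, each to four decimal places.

-0.0368 -0.2044 0.0150 0.4940 0.3208 0.0170

o_n = [0.4767, -0.2700, 1.7525]
J₁: ẑ×o_n = [0.2700, 0.4767, -0.0000], ω = ẑ
J2: z=[0.0000, 0.0000, 1.0000] o=[0.1199, 0.3921, 0.3000] → [0.6621, 0.3569, -0.0000, 0.0000, 0.0000, 1.0000]
J3: z=[0.0000, 0.0000, 1.0000] o=[0.2449, -0.3170, 0.6500] → [-0.0469, 0.2318, 0.0000, 0.0000, 0.0000, 1.0000]
J4: z=[0.8387, 0.5446, 0.0000] o=[0.1904, -0.2331, 1.2300] → [0.2846, -0.4382, -0.1869, 0.8387, 0.5446, 0.0000]
J5: z=[0.8387, 0.5446, 0.0000] o=[0.1808, 0.1857, 1.2801] → [0.2573, -0.3962, -0.5434, 0.8387, 0.5446, 0.0000]
V = J·q̇ = [-0.0368, -0.2044, 0.0150, 0.4940, 0.3208, 0.0170]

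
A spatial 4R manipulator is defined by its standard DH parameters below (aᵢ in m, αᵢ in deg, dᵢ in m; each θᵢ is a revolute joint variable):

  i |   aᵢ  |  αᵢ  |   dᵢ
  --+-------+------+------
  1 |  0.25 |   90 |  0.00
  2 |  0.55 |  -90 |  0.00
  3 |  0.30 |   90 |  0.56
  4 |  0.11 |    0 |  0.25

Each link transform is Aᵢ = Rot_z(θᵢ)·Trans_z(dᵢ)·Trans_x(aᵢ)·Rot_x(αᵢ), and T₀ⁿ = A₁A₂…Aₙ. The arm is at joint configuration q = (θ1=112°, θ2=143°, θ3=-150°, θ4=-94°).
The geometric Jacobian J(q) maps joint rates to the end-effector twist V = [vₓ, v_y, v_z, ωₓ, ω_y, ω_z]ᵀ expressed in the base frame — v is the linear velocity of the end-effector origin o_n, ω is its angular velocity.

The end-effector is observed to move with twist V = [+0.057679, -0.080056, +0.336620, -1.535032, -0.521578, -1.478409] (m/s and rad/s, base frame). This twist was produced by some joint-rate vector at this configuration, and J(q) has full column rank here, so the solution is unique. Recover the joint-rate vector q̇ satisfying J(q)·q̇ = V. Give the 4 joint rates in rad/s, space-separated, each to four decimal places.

o_n = [-0.0060, -0.1730, -0.2562]
J₁: ẑ×o_n = [0.1730, -0.0060, 0.0000], ω = ẑ
J2: z=[0.9272, 0.3746, 0.0000] o=[-0.0937, 0.2318, 0.0000] → [-0.0960, 0.2375, -0.4082, 0.9272, 0.3746, 0.0000]
J3: z=[0.2254, -0.5580, -0.7986] o=[0.0709, -0.1755, 0.3310] → [0.3296, 0.1937, -0.0423, 0.2254, -0.5580, -0.7986]
J4: z=[-0.9526, 0.0458, -0.3009] o=[0.2585, -0.2394, -0.2726] → [0.0207, 0.0952, -0.0511, -0.9526, 0.0458, -0.3009]
q̇ = J⁺·V = [-0.9650, -0.9570, 0.3550, 0.7640]

-0.9650 -0.9570 0.3550 0.7640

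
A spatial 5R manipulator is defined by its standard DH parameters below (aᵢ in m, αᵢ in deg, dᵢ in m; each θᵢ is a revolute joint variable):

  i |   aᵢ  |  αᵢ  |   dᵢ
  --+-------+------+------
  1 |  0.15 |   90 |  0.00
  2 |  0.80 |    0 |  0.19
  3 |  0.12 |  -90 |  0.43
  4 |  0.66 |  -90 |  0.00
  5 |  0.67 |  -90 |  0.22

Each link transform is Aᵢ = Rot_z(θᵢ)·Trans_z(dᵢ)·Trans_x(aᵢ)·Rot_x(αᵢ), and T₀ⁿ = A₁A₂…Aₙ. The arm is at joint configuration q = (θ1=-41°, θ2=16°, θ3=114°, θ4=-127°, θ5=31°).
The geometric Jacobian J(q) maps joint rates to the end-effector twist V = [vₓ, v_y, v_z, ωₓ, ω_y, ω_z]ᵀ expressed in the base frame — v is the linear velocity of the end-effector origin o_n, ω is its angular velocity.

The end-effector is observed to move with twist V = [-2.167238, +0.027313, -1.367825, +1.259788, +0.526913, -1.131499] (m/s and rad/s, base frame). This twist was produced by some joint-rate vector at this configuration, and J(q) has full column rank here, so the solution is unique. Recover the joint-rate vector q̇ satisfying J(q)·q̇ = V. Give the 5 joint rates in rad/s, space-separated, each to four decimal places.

o_n = [-0.0303, -2.2767, 0.0998]
J₁: ẑ×o_n = [2.2767, -0.0303, 0.0000], ω = ẑ
J2: z=[-0.6561, -0.7547, 0.0000] o=[0.1132, -0.0984, 0.0000] → [-0.0753, 0.0655, 1.3208, -0.6561, -0.7547, 0.0000]
J3: z=[-0.6561, -0.7547, 0.0000] o=[0.5689, -0.7463, 0.2205] → [0.0911, -0.0792, 0.5517, -0.6561, -0.7547, 0.0000]
J4: z=[-0.5781, 0.5026, -0.6428] o=[0.2286, -1.0202, 0.3124] → [-0.9145, 0.0435, 0.8566, -0.5781, 0.5026, -0.6428]
J5: z=[-0.7823, -0.1174, 0.6118] o=[0.0755, -1.5855, 0.0082] → [0.4121, 0.0069, 0.5282, -0.7823, -0.1174, 0.6118]
q̇ = J⁺·V = [-0.9720, -0.3350, -0.5040, -0.3610, -0.6400]

-0.9720 -0.3350 -0.5040 -0.3610 -0.6400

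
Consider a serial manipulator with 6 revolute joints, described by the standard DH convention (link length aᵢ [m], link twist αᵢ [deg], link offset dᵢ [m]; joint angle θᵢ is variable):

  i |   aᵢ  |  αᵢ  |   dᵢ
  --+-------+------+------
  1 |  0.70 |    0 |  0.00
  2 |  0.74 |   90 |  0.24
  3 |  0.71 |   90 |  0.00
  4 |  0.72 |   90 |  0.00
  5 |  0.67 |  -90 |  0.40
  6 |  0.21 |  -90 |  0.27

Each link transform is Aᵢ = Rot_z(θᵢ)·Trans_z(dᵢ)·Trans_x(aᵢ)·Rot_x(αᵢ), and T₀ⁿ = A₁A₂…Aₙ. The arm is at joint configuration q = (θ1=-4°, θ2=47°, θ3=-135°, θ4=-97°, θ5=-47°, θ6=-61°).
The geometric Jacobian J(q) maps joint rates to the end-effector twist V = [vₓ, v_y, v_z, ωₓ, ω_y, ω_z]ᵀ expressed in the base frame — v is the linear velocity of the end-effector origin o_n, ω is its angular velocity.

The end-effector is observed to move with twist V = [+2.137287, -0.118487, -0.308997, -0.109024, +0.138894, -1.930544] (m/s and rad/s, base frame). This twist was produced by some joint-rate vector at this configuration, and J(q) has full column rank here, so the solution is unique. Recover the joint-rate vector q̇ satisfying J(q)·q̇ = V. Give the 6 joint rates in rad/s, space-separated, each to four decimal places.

o_n = [0.5308, 1.6572, 0.0031]
J₁: ẑ×o_n = [-1.6572, 0.5308, 0.0000], ω = ẑ
J2: z=[0.0000, 0.0000, 1.0000] o=[0.6983, -0.0488, 0.0000] → [-1.7060, -0.1675, 0.0000, 0.0000, 0.0000, 1.0000]
J3: z=[0.6820, -0.7314, 0.0000] o=[1.2395, 0.4558, 0.2400] → [0.1733, 0.1616, 0.3009, 0.6820, -0.7314, 0.0000]
J4: z=[-0.5171, -0.4822, 0.7071] o=[0.8723, 0.1135, -0.2620] → [-1.2194, -0.1044, -0.9630, -0.5171, -0.4822, 0.7071]
J5: z=[0.5964, 0.3895, 0.7018] o=[0.4303, 0.6784, -0.2000] → [-0.6078, -0.0506, 0.5446, 0.5964, 0.3895, 0.7018]
J6: z=[-0.8017, 0.2450, 0.5453] o=[0.6418, 1.4291, -0.2264] → [-0.0682, 0.1234, -0.1556, -0.8017, 0.2450, 0.5453]
q̇ = J⁺·V = [-0.1640, -0.8860, -0.7050, -0.0740, -0.5430, -0.8200]

-0.1640 -0.8860 -0.7050 -0.0740 -0.5430 -0.8200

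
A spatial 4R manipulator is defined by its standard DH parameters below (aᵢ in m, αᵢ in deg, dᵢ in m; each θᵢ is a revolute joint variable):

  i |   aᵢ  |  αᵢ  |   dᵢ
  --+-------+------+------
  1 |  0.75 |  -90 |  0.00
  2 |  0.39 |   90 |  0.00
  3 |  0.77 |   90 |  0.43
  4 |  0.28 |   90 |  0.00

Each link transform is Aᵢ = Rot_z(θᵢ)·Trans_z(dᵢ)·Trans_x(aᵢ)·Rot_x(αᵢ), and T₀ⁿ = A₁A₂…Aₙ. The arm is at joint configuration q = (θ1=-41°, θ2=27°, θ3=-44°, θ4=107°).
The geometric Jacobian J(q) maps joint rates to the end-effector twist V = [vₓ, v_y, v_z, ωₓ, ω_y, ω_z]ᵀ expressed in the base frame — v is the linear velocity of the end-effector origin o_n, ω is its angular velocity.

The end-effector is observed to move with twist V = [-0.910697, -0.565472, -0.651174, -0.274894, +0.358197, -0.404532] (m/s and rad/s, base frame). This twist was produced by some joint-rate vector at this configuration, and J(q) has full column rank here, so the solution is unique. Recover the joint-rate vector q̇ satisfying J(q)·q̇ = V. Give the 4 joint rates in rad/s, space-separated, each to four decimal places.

o_n = [1.0866, -1.5780, 0.2199]
J₁: ẑ×o_n = [1.5780, 1.0866, -0.0000], ω = ẑ
J2: z=[0.6561, 0.7547, 0.0000] o=[0.5660, -0.4920, 0.0000] → [0.1660, -0.1443, -1.1053, 0.6561, 0.7547, 0.0000]
J3: z=[0.3426, -0.2978, 0.8910] o=[0.8283, -0.7200, -0.1771] → [0.6462, 0.0942, -0.2170, 0.3426, -0.2978, 0.8910]
J4: z=[-0.9391, -0.1368, 0.3154] o=[0.9972, -1.5756, -0.0454] → [-0.0355, 0.2774, 0.0145, -0.9391, -0.1368, 0.3154]
q̇ = J⁺·V = [-0.6210, 0.6000, -0.0080, 0.7090]

-0.6210 0.6000 -0.0080 0.7090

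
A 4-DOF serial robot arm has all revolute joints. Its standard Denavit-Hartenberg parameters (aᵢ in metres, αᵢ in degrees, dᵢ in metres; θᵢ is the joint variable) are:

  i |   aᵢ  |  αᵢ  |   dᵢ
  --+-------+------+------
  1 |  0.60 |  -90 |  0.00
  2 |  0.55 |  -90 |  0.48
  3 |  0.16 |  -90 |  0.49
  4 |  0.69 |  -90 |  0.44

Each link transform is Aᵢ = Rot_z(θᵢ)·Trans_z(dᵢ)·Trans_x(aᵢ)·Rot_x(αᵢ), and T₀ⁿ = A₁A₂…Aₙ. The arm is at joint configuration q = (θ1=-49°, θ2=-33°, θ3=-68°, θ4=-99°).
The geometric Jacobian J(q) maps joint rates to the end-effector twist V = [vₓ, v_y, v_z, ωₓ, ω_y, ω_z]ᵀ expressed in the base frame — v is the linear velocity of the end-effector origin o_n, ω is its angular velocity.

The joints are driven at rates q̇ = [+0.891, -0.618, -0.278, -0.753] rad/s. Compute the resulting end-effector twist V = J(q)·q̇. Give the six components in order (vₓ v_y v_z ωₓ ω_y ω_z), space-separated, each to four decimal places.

0.9674 1.1377 0.8820 -0.7370 0.3358 0.7439

o_n = [1.6243, -1.3146, -0.4501]
J₁: ẑ×o_n = [1.3146, 1.6243, -0.0000], ω = ẑ
J2: z=[0.7547, 0.6561, 0.0000] o=[0.3936, -0.4528, 0.0000] → [-0.2953, 0.3397, -1.4578, 0.7547, 0.6561, 0.0000]
J3: z=[0.3573, -0.4110, -0.8387] o=[1.0585, -0.4860, 0.2996] → [-0.3867, -0.2067, -0.0635, 0.3573, -0.4110, -0.8387]
J4: z=[0.2274, -0.8326, 0.5050] o=[1.3785, -0.6281, -0.0788] → [0.6559, 0.2086, 0.0485, 0.2274, -0.8326, 0.5050]
V = J·q̇ = [0.9674, 1.1377, 0.8820, -0.7370, 0.3358, 0.7439]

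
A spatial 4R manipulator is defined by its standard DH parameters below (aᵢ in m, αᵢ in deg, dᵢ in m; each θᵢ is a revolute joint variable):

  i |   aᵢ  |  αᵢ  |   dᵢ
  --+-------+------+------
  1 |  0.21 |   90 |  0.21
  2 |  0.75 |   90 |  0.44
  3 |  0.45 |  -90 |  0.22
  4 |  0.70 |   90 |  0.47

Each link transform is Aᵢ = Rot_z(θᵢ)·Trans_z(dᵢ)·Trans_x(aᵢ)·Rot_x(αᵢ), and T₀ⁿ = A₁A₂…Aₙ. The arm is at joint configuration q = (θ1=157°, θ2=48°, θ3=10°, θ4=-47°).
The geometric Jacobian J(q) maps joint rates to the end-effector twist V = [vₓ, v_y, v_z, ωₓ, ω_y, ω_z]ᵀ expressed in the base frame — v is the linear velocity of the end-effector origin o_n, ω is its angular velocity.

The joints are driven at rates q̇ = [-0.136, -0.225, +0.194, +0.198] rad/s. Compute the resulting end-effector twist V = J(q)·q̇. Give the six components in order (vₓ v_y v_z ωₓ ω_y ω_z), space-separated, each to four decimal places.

o_n = [-1.2525, 1.6874, 0.8957]
J₁: ẑ×o_n = [-1.6874, -1.2525, 0.0000], ω = ẑ
J2: z=[0.3907, 0.9205, 0.0000] o=[-0.1933, 0.0821, 0.2100] → [0.6312, -0.2679, 1.6023, 0.3907, 0.9205, 0.0000]
J3: z=[-0.6841, 0.2904, -0.6691] o=[-0.4833, 0.6832, 0.7674] → [0.7093, 0.6025, -0.4636, -0.6841, 0.2904, -0.6691]
J4: z=[0.4918, 0.8611, -0.1290] o=[-0.8763, 0.9348, 0.9495] → [0.0508, 0.0750, 0.6941, 0.4918, 0.8611, -0.1290]
V = J·q̇ = [0.2351, 0.3624, -0.3130, -0.1233, 0.0197, -0.2914]

0.2351 0.3624 -0.3130 -0.1233 0.0197 -0.2914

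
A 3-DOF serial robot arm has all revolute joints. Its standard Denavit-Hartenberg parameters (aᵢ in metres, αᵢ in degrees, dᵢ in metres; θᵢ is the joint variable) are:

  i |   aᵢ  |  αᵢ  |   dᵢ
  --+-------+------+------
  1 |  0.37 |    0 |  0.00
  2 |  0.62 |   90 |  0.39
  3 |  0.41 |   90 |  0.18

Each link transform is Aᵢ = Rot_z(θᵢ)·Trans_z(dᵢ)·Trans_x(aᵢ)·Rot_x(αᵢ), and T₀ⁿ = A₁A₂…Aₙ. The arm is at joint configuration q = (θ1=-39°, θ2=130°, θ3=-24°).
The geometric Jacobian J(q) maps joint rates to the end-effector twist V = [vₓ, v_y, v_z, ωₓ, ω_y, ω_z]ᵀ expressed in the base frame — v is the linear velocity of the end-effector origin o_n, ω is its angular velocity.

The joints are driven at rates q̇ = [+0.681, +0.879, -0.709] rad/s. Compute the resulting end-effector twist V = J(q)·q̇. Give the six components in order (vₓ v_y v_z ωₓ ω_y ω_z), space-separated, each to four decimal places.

o_n = [0.4502, 0.7647, 0.2232]
J₁: ẑ×o_n = [-0.7647, 0.4502, 0.0000], ω = ẑ
J2: z=[0.0000, 0.0000, 1.0000] o=[0.2875, -0.2328, 0.0000] → [-0.9975, 0.1626, 0.0000, 0.0000, 0.0000, 1.0000]
J3: z=[0.9998, 0.0175, 0.0000] o=[0.2767, 0.3871, 0.3900] → [-0.0029, 0.1667, 0.3746, 0.9998, 0.0175, 0.0000]
V = J·q̇ = [-1.3955, 0.3313, -0.2656, -0.7089, -0.0124, 1.5600]

-1.3955 0.3313 -0.2656 -0.7089 -0.0124 1.5600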